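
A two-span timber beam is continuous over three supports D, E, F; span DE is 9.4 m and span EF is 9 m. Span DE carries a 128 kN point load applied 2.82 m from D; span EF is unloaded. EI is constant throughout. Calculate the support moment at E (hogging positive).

M_E = 83.9 kN·m

Release continuity at E by inserting a hinge; the redundant is the internal moment M_E. The primary structure is two simply-supported spans DE and EF.
Rotations at E on the released spans (each span's end-slope, ×1/EI):
  span DE: point load 128 at a = 2.82: Pab(L + a)/(6LEI) = 514.6/EI
  relative rotation θ_0 = (514.6 + 0)/EI = 514.6/EI
A unit hogging moment at E produces rotation L₁/(3EI) + L₂/(3EI) = 6.133/EI.
Compatibility: M_E·(L₁+L₂)/(3EI) = θ_0, giving M_E = 83.9 kN·m (hogging).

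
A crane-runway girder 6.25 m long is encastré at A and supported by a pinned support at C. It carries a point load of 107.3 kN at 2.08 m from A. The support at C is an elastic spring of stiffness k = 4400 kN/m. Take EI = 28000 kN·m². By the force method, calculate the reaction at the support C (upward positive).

R_C = 14.7 kN

Release the roller at C. Primary structure: cantilever fixed at A.
Downward deflection at the released point C due to the loads:
  point load 107.3 at a = 2.08: Pa²(3L − a)/(6EI) = 1290/EI
Flexibility coefficient — unit upward force at C: δ_{CC} = L³/(3EI) = 81.38/EI.
With EI = 28000 kN·m²: δ_0 = 0.046063 m and δ_{CC} = 0.002906 m/kN.
Compatibility — the spring shortens by R_C/k under the reaction it provides: δ_0 − R_C·δ_{CC} = R_C/k. With 1/k = 0.000227 m/kN, R_C = δ_0 / (δ_{CC} + 1/k) = 0.046063 / (0.002906 + 0.000227) = 14.7 kN.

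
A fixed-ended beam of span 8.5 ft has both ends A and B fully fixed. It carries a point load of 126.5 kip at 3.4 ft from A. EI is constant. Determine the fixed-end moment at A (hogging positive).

M_A = 154.8 kip·ft

Release both end moments; the primary structure is a simply-supported span AB with redundants M_A and M_B.
Simple-span end rotations at A and B under the given loads:
  at A: point load 126.5 at a = 3.4: Pab(L + b)/(6LEI) = 584.9/EI
  at B: point load 126.5 at a = 3.4: Pab(L + a)/(6LEI) = 511.8/EI
  θ_A0 = 584.9/EI,  θ_B0 = 511.8/EI
Flexibility coefficients: a unit moment at one end gives L/(3EI) there and L/(6EI) at the far end, so f₁₁ = f₂₂ = 2.833/EI and f₁₂ = f₂₁ = 1.417/EI.
Compatibility — zero rotation at each built-in end:
  2.833 M_A + 1.417 M_B = 584.9
  1.417 M_A + 2.833 M_B = 511.8
Solving the pair gives M_A = 154.8 kip·ft and M_B = 103.2 kip·ft (hogging).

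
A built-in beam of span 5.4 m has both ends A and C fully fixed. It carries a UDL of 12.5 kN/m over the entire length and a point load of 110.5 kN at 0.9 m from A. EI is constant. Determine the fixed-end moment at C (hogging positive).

M_C = 44.19 kN·m

Take the two fixed-end moments M_A, M_C as redundants; the released structure is the simple span AC.
Simple-span end rotations at A and C under the given loads:
  at A: UDL 12.5: wL³/(24EI) = 82.01/EI
  at C: UDL 12.5: wL³/(24EI) = 82.01/EI
  at A: point load 110.5 at a = 0.9: Pab(L + b)/(6LEI) = 136.7/EI
  at C: point load 110.5 at a = 0.9: Pab(L + a)/(6LEI) = 87.02/EI
  θ_A0 = 218.8/EI,  θ_C0 = 169/EI
Flexibility coefficients: a unit moment at one end gives L/(3EI) there and L/(6EI) at the far end, so f₁₁ = f₂₂ = 1.8/EI and f₁₂ = f₂₁ = 0.9/EI.
Compatibility — zero rotation at each built-in end:
  1.8 M_A + 0.9 M_C = 218.8
  0.9 M_A + 1.8 M_C = 169
Solving the pair gives M_A = 99.44 kN·m and M_C = 44.19 kN·m (hogging).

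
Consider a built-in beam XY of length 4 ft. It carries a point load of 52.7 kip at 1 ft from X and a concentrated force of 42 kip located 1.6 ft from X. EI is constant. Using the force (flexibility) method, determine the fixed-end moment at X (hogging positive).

Take the two fixed-end moments M_X, M_Y as redundants; the released structure is the simple span XY.
End rotations of the released simple span under the applied load (×1/EI):
  at X: point load 52.7 at a = 1: Pab(L + b)/(6LEI) = 46.11/EI
  at Y: point load 52.7 at a = 1: Pab(L + a)/(6LEI) = 32.94/EI
  at X: point load 42 at a = 1.6: Pab(L + b)/(6LEI) = 43.01/EI
  at Y: point load 42 at a = 1.6: Pab(L + a)/(6LEI) = 37.63/EI
  θ_X0 = 89.12/EI,  θ_Y0 = 70.57/EI
Flexibility coefficients: a unit moment at one end gives L/(3EI) there and L/(6EI) at the far end, so f₁₁ = f₂₂ = 1.333/EI and f₁₂ = f₂₁ = 0.6667/EI.
Compatibility — zero rotation at each built-in end:
  1.333 M_X + 0.6667 M_Y = 89.12
  0.6667 M_X + 1.333 M_Y = 70.57
Solving the pair gives M_X = 53.84 kip·ft and M_Y = 26.01 kip·ft (hogging).

M_X = 53.84 kip·ft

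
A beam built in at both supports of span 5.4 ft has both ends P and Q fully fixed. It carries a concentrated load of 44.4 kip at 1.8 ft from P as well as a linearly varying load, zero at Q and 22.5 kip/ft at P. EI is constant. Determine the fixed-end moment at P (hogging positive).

Release both end moments; the primary structure is a simply-supported span PQ with redundants M_P and M_Q.
On the primary (simply-supported) span, the end slopes from the loading are:
  at P: point load 44.4 at a = 1.8: Pab(L + b)/(6LEI) = 79.92/EI
  at Q: point load 44.4 at a = 1.8: Pab(L + a)/(6LEI) = 63.94/EI
  at P: triangular load, peak 22.5: w₀L³/(45EI) = 78.73/EI
  at Q: triangular load, peak 22.5: 7w₀L³/(360EI) = 68.89/EI
  θ_P0 = 158.7/EI,  θ_Q0 = 132.8/EI
Flexibility coefficients: a unit moment at one end gives L/(3EI) there and L/(6EI) at the far end, so f₁₁ = f₂₂ = 1.8/EI and f₁₂ = f₂₁ = 0.9/EI.
Compatibility — zero rotation at each built-in end:
  1.8 M_P + 0.9 M_Q = 158.7
  0.9 M_P + 1.8 M_Q = 132.8
Solving the pair gives M_P = 68.33 kip·ft and M_Q = 39.63 kip·ft (hogging).

M_P = 68.33 kip·ft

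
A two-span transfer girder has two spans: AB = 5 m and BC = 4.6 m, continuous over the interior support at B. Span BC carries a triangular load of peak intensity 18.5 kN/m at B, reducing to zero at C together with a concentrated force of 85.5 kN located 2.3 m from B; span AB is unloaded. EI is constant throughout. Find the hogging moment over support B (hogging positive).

M_B = 47.84 kN·m

Insert a hinge at B; M_B is the redundant, and each span becomes simply supported.
Rotations at B on the released spans (each span's end-slope, ×1/EI):
  span BC: triangular load, peak 18.5: w₀L³/(45EI) = 40.02/EI
  span BC: point load 85.5 at a = 2.3: Pab(L + b)/(6LEI) = 113.1/EI
  relative rotation θ_0 = (0 + 153.1)/EI = 153.1/EI
A unit hogging moment at B produces rotation L₁/(3EI) + L₂/(3EI) = 3.2/EI.
Slope continuity at B: θ_0 = M_B·3.2/EI, so M_B = 153.1/3.2 = 47.84 kN·m (hogging).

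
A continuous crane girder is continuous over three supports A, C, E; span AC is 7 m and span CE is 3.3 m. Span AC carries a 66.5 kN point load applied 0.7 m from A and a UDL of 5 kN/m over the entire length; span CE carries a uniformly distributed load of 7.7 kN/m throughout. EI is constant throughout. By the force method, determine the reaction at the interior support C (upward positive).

Take M_C as the redundant. Released structure: two simple spans AC and CE with a hinge at C.
End slopes at the hinge C, treating each span as simply supported:
  span AC: point load 66.5 at a = 0.7: Pab(L + a)/(6LEI) = 53.77/EI
  span AC: UDL 5: wL³/(24EI) = 71.46/EI
  span CE: UDL 7.7: wL³/(24EI) = 11.53/EI
  relative rotation θ_0 = (125.2 + 11.53)/EI = 136.8/EI
A unit hogging moment at C produces rotation L₁/(3EI) + L₂/(3EI) = 3.433/EI.
Compatibility: M_C·(L₁+L₂)/(3EI) = θ_0, giving M_C = 39.83 kN·m (hogging).
Span AC, ΣM about A with M_C applied at C: R_C^{AC}·7 = 169.1 + 39.83, so R_C^{AC} = 29.84 kN and R_A = 101.5 − 29.84 = 71.66 kN.
Span CE, ΣM about E: R_C^{CE}·3.3 = 41.93 + 39.83, so R_C^{CE} = 24.78 kN and R_E = 25.41 − 24.78 = 0.635 kN.
R_C = 29.84 + 24.78 = 54.62 kN.

R_C = 54.62 kN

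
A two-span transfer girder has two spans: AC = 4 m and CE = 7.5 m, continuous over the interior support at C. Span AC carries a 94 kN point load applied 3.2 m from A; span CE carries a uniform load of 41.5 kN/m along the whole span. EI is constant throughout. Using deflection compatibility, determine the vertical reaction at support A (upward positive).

R_A = -33.48 kN

Take M_C as the redundant. Released structure: two simple spans AC and CE with a hinge at C.
Rotations at C on the released spans (each span's end-slope, ×1/EI):
  span AC: point load 94 at a = 3.2: Pab(L + a)/(6LEI) = 72.19/EI
  span CE: UDL 41.5: wL³/(24EI) = 729.5/EI
  relative rotation θ_0 = (72.19 + 729.5)/EI = 801.7/EI
A unit hogging moment at C produces rotation L₁/(3EI) + L₂/(3EI) = 3.833/EI.
Compatibility: M_C·(L₁+L₂)/(3EI) = θ_0, giving M_C = 209.1 kN·m (hogging).
Span AC, ΣM about A with M_C applied at C: R_C^{AC}·4 = 300.8 + 209.1, so R_C^{AC} = 127.5 kN and R_A = 94 − 127.5 = -33.48 kN.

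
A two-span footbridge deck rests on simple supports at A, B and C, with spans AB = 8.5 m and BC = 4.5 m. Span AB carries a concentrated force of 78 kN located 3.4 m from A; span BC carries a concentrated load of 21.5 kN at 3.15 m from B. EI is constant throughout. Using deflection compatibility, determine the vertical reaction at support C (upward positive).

R_C = -2.15 kN

Take M_B as the redundant. Released structure: two simple spans AB and BC with a hinge at B.
Rotations at B on the released spans (each span's end-slope, ×1/EI):
  span AB: point load 78 at a = 3.4: Pab(L + a)/(6LEI) = 315.6/EI
  span BC: point load 21.5 at a = 3.15: Pab(L + b)/(6LEI) = 19.81/EI
  relative rotation θ_0 = (315.6 + 19.81)/EI = 335.4/EI
A unit hogging moment at B produces rotation L₁/(3EI) + L₂/(3EI) = 4.333/EI.
Slope continuity at B: θ_0 = M_B·4.333/EI, so M_B = 335.4/4.333 = 77.4 kN·m (hogging).
Span BC, ΣM about C: R_B^{BC}·4.5 = 29.02 + 77.4, so R_B^{BC} = 23.65 kN and R_C = 21.5 − 23.65 = -2.15 kN.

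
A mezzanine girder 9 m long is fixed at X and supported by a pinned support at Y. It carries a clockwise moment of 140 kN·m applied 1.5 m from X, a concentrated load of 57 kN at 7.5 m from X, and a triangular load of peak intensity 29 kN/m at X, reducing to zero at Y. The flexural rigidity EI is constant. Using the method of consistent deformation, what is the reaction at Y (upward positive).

Take the reaction at Y as the redundant and release it; the primary structure is a cantilever fixed at X.
Free-end deflection of the primary structure under the applied loading (downward +):
  clockwise couple 140 at a = 1.5: M₀a(2L − a)/(2EI) = 1732/EI
  point load 57 at a = 7.5: Pa²(3L − a)/(6EI) = 10420/EI
  triangular load, peak 29 at the fixed end: w₀L⁴/(30EI) = 6342/EI
  δ_0 = 18495/EI
Tip deflection under a unit load at Y: L³/(3EI) = 243/EI.
Compatibility at Y: δ_0 − R_Y·δ_{YY} = 0, so R_Y = 18495/243 = 76.11 kN.

R_Y = 76.11 kN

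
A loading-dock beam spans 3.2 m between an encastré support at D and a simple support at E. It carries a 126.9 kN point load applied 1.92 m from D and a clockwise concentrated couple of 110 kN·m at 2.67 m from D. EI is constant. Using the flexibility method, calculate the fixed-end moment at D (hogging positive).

M_D = 17.75 kN·m

Remove the prop at E; the released (primary) structure is a cantilever built in at D.
Free-end deflection of the primary structure under the applied loading (downward +):
  point load 126.9 at a = 1.92: Pa²(3L − a)/(6EI) = 598.8/EI
  clockwise couple 110 at a = 2.67: M₀a(2L − a)/(2EI) = 547.8/EI
  δ_0 = 1147/EI
Flexibility coefficient — unit upward force at E: δ_{EE} = L³/(3EI) = 10.92/EI.
The prop prevents deflection at E: R_E = δ_0/δ_{EE} = 1147/10.92 = 105 kN.
Moment equilibrium about D: M_D = Σ(load moments about D) − R_E·L = 353.6 − 105×3.2 = 17.75 kN·m.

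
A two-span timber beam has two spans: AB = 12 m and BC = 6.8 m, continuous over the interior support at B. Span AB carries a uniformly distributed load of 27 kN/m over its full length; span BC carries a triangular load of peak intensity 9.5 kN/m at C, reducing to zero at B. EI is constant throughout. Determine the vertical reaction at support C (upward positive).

R_C = -25.45 kN

Take M_B as the redundant. Released structure: two simple spans AB and BC with a hinge at B.
Rotations at B on the released spans (each span's end-slope, ×1/EI):
  span AB: UDL 27: wL³/(24EI) = 1944/EI
  span BC: triangular load, peak 9.5: 7w₀L³/(360EI) = 58.08/EI
  relative rotation θ_0 = (1944 + 58.08)/EI = 2002/EI
A unit hogging moment at B produces rotation L₁/(3EI) + L₂/(3EI) = 6.267/EI.
Compatibility: M_B·(L₁+L₂)/(3EI) = θ_0, giving M_B = 319.5 kN·m (hogging).
Span BC, ΣM about C: R_B^{BC}·6.8 = 73.21 + 319.5, so R_B^{BC} = 57.75 kN and R_C = 32.3 − 57.75 = -25.45 kN.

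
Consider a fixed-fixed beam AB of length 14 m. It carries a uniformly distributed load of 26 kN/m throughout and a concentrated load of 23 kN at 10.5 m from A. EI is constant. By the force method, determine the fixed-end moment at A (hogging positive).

M_A = 439.8 kN·m

Take the two fixed-end moments M_A, M_B as redundants; the released structure is the simple span AB.
End rotations of the released simple span under the applied load (×1/EI):
  at A: UDL 26: wL³/(24EI) = 2973/EI
  at B: UDL 26: wL³/(24EI) = 2973/EI
  at A: point load 23 at a = 10.5: Pab(L + b)/(6LEI) = 176.1/EI
  at B: point load 23 at a = 10.5: Pab(L + a)/(6LEI) = 246.5/EI
  θ_A0 = 3149/EI,  θ_B0 = 3219/EI
Flexibility coefficients: a unit moment at one end gives L/(3EI) there and L/(6EI) at the far end, so f₁₁ = f₂₂ = 4.667/EI and f₁₂ = f₂₁ = 2.333/EI.
Compatibility — zero rotation at each built-in end:
  4.667 M_A + 2.333 M_B = 3149
  2.333 M_A + 4.667 M_B = 3219
Solving the pair gives M_A = 439.8 kN·m and M_B = 469.9 kN·m (hogging).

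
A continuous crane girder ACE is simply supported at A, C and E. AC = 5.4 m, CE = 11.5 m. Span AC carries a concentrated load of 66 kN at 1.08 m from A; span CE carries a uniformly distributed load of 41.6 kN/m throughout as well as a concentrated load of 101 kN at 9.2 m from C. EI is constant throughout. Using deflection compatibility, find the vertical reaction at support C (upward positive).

Insert a hinge at C; M_C is the redundant, and each span becomes simply supported.
End slopes at the hinge C, treating each span as simply supported:
  span AC: point load 66 at a = 1.08: Pab(L + a)/(6LEI) = 61.59/EI
  span CE: UDL 41.6: wL³/(24EI) = 2636/EI
  span CE: point load 101 at a = 9.2: Pab(L + b)/(6LEI) = 427.4/EI
  relative rotation θ_0 = (61.59 + 3064)/EI = 3125/EI
A unit hogging moment at C produces rotation L₁/(3EI) + L₂/(3EI) = 5.633/EI.
Slope continuity at C: θ_0 = M_C·5.633/EI, so M_C = 3125/5.633 = 554.8 kN·m (hogging).
Span AC, ΣM about A with M_C applied at C: R_C^{AC}·5.4 = 71.28 + 554.8, so R_C^{AC} = 115.9 kN and R_A = 66 − 115.9 = -49.94 kN.
Span CE, ΣM about E: R_C^{CE}·11.5 = 2983 + 554.8, so R_C^{CE} = 307.6 kN and R_E = 579.4 − 307.6 = 271.8 kN.
R_C = 115.9 + 307.6 = 423.6 kN.

R_C = 423.6 kN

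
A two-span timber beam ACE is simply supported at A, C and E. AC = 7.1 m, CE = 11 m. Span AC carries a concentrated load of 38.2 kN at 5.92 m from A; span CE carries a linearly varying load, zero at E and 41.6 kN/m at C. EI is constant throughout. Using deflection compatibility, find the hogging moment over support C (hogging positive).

Release continuity at C by inserting a hinge; the redundant is the internal moment M_C. The primary structure is two simply-supported spans AC and CE.
End slopes at the hinge C, treating each span as simply supported:
  span AC: point load 38.2 at a = 5.92: Pab(L + a)/(6LEI) = 81.56/EI
  span CE: triangular load, peak 41.6: w₀L³/(45EI) = 1230/EI
  relative rotation θ_0 = (81.56 + 1230)/EI = 1312/EI
A unit hogging moment at C produces rotation L₁/(3EI) + L₂/(3EI) = 6.033/EI.
Compatibility: M_C·(L₁+L₂)/(3EI) = θ_0, giving M_C = 217.5 kN·m (hogging).

M_C = 217.5 kN·m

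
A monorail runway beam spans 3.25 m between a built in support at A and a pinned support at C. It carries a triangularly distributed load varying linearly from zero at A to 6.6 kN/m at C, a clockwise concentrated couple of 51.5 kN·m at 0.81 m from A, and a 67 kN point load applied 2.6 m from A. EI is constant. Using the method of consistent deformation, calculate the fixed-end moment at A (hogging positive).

Choose R_C as the redundant. The primary structure is the cantilever fixed at A.
Free-end deflection of the primary structure under the applied loading (downward +):
  triangular load, peak 6.6 at the free end: 11w₀L⁴/(120EI) = 67.5/EI
  clockwise couple 51.5 at a = 0.81: M₀a(2L − a)/(2EI) = 118.7/EI
  point load 67 at a = 2.6: Pa²(3L − a)/(6EI) = 539.7/EI
  δ_0 = 725.9/EI
Tip deflection under a unit load at C: L³/(3EI) = 11.44/EI.
Compatibility at C: δ_0 − R_C·δ_{CC} = 0, so R_C = 725.9/11.44 = 63.44 kN.
Moment equilibrium about A: M_A = Σ(load moments about A) − R_C·L = 248.9 − 63.44×3.25 = 42.76 kN·m.

M_A = 42.76 kN·m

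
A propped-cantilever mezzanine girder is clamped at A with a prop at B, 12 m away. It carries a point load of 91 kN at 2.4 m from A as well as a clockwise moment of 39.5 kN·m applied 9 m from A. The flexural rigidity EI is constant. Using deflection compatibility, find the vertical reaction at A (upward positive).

R_A = 81.28 kN

Release the roller at B. Primary structure: cantilever fixed at A.
Downward deflection at the released point B due to the loads:
  point load 91 at a = 2.4: Pa²(3L − a)/(6EI) = 2935/EI
  clockwise couple 39.5 at a = 9: M₀a(2L − a)/(2EI) = 2666/EI
  δ_0 = 5602/EI
Flexibility coefficient — unit upward force at B: δ_{BB} = L³/(3EI) = 576/EI.
The prop prevents deflection at B: R_B = δ_0/δ_{BB} = 5602/576 = 9.725 kN.
Vertical equilibrium: R_A = ΣP − R_B = 91 − 9.725 = 81.28 kN.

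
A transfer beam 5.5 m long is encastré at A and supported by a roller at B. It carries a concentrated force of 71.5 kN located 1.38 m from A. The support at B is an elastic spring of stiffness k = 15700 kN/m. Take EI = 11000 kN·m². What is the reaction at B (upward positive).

R_B = 6.11 kN

Remove the prop at B; the released (primary) structure is a cantilever built in at A.
Downward deflection at the released point B due to the loads:
  point load 71.5 at a = 1.38: Pa²(3L − a)/(6EI) = 343.1/EI
Flexibility coefficient — unit upward force at B: δ_{BB} = L³/(3EI) = 55.46/EI.
With EI = 11000 kN·m²: δ_0 = 0.031194 m and δ_{BB} = 0.005042 m/kN.
Compatibility — the spring shortens by R_B/k under the reaction it provides: δ_0 − R_B·δ_{BB} = R_B/k. With 1/k = 0.000064 m/kN, R_B = δ_0 / (δ_{BB} + 1/k) = 0.031194 / (0.005042 + 0.000064) = 6.11 kN.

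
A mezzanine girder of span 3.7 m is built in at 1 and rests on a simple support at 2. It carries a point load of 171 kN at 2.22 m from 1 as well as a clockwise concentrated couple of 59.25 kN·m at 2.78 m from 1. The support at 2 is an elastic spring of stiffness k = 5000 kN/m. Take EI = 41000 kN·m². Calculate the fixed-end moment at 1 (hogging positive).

M_1 = 198.8 kN·m

Release the roller at 2. Primary structure: cantilever fixed at 1.
Free-end deflection of the primary structure under the applied loading (downward +):
  point load 171 at a = 2.22: Pa²(3L − a)/(6EI) = 1247/EI
  clockwise couple 59.25 at a = 2.78: M₀a(2L − a)/(2EI) = 380.5/EI
  δ_0 = 1628/EI
Flexibility coefficient — unit upward force at 2: δ_{22} = L³/(3EI) = 16.88/EI.
With EI = 41000 kN·m²: δ_0 = 0.039702 m and δ_{22} = 0.000412 m/kN.
Compatibility — the spring shortens by R_2/k under the reaction it provides: δ_0 − R_2·δ_{22} = R_2/k. With 1/k = 0.0002 m/kN, R_2 = δ_0 / (δ_{22} + 1/k) = 0.039702 / (0.000412 + 0.0002) = 64.89 kN.
Moment equilibrium about 1: M_1 = Σ(load moments about 1) − R_2·L = 438.9 − 64.89×3.7 = 198.8 kN·m.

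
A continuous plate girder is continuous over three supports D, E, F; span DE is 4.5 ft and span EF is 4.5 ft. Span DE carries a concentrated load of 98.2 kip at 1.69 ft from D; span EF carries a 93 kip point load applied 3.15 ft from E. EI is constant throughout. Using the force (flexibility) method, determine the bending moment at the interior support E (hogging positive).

Take M_E as the redundant. Released structure: two simple spans DE and EF with a hinge at E.
End slopes at the hinge E, treating each span as simply supported:
  span DE: point load 98.2 at a = 1.69: Pab(L + a)/(6LEI) = 106.9/EI
  span EF: point load 93 at a = 3.15: Pab(L + b)/(6LEI) = 85.69/EI
  relative rotation θ_0 = (106.9 + 85.69)/EI = 192.6/EI
A unit hogging moment at E produces rotation L₁/(3EI) + L₂/(3EI) = 3/EI.
Compatibility: M_E·(L₁+L₂)/(3EI) = θ_0, giving M_E = 64.2 kip·ft (hogging).

M_E = 64.2 kip·ft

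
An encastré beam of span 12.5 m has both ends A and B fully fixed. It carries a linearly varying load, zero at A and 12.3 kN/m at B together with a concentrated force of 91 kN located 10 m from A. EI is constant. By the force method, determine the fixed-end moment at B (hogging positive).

M_B = 241.7 kN·m

Release both end moments; the primary structure is a simply-supported span AB with redundants M_A and M_B.
Simple-span end rotations at A and B under the given loads:
  at A: triangular load, peak 12.3: 7w₀L³/(360EI) = 467.1/EI
  at B: triangular load, peak 12.3: w₀L³/(45EI) = 533.9/EI
  at A: point load 91 at a = 10: Pab(L + b)/(6LEI) = 455/EI
  at B: point load 91 at a = 10: Pab(L + a)/(6LEI) = 682.5/EI
  θ_A0 = 922.1/EI,  θ_B0 = 1216/EI
Flexibility coefficients: a unit moment at one end gives L/(3EI) there and L/(6EI) at the far end, so f₁₁ = f₂₂ = 4.167/EI and f₁₂ = f₂₁ = 2.083/EI.
Compatibility — zero rotation at each built-in end:
  4.167 M_A + 2.083 M_B = 922.1
  2.083 M_A + 4.167 M_B = 1216
Solving the pair gives M_A = 100.5 kN·m and M_B = 241.7 kN·m (hogging).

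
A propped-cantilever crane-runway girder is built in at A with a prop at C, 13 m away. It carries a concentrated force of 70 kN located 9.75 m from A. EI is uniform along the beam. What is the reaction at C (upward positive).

R_C = 44.3 kN

Choose R_C as the redundant. The primary structure is the cantilever fixed at A.
Deflection at C on the released cantilever, summing each load's contribution:
  point load 70 at a = 9.75: Pa²(3L − a)/(6EI) = 32440/EI
Flexibility coefficient — unit upward force at C: δ_{CC} = L³/(3EI) = 732.3/EI.
Compatibility at C: δ_0 − R_C·δ_{CC} = 0, so R_C = 32440/732.3 = 44.3 kN.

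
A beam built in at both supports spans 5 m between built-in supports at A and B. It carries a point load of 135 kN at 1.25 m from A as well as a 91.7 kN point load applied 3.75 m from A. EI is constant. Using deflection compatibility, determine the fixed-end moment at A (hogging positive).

Take the two fixed-end moments M_A, M_B as redundants; the released structure is the simple span AB.
End rotations of the released simple span under the applied load (×1/EI):
  at A: point load 135 at a = 1.25: Pab(L + b)/(6LEI) = 184.6/EI
  at B: point load 135 at a = 1.25: Pab(L + a)/(6LEI) = 131.8/EI
  at A: point load 91.7 at a = 3.75: Pab(L + b)/(6LEI) = 89.55/EI
  at B: point load 91.7 at a = 3.75: Pab(L + a)/(6LEI) = 125.4/EI
  θ_A0 = 274.1/EI,  θ_B0 = 257.2/EI
Flexibility coefficients: a unit moment at one end gives L/(3EI) there and L/(6EI) at the far end, so f₁₁ = f₂₂ = 1.667/EI and f₁₂ = f₂₁ = 0.8333/EI.
Compatibility — zero rotation at each built-in end:
  1.667 M_A + 0.8333 M_B = 274.1
  0.8333 M_A + 1.667 M_B = 257.2
Solving the pair gives M_A = 116.4 kN·m and M_B = 96.12 kN·m (hogging).

M_A = 116.4 kN·m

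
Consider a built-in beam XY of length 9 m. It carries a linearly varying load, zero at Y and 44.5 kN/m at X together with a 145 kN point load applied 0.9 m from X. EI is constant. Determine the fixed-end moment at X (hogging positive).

Take the two fixed-end moments M_X, M_Y as redundants; the released structure is the simple span XY.
End rotations of the released simple span under the applied load (×1/EI):
  at X: triangular load, peak 44.5: w₀L³/(45EI) = 720.9/EI
  at Y: triangular load, peak 44.5: 7w₀L³/(360EI) = 630.8/EI
  at X: point load 145 at a = 0.9: Pab(L + b)/(6LEI) = 334.7/EI
  at Y: point load 145 at a = 0.9: Pab(L + a)/(6LEI) = 193.8/EI
  θ_X0 = 1056/EI,  θ_Y0 = 824.6/EI
Flexibility coefficients: a unit moment at one end gives L/(3EI) there and L/(6EI) at the far end, so f₁₁ = f₂₂ = 3/EI and f₁₂ = f₂₁ = 1.5/EI.
Compatibility — zero rotation at each built-in end:
  3 M_X + 1.5 M_Y = 1056
  1.5 M_X + 3 M_Y = 824.6
Solving the pair gives M_X = 285.9 kN·m and M_Y = 131.9 kN·m (hogging).

M_X = 285.9 kN·m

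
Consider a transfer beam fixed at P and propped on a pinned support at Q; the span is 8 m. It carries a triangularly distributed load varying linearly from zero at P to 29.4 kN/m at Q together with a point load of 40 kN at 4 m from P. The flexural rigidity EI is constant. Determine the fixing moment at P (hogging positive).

Remove the prop at Q; the released (primary) structure is a cantilever built in at P.
Downward deflection at the released point Q due to the loads:
  triangular load, peak 29.4 at the free end: 11w₀L⁴/(120EI) = 11039/EI
  point load 40 at a = 4: Pa²(3L − a)/(6EI) = 2133/EI
  δ_0 = 13172/EI
Flexibility coefficient — unit upward force at Q: δ_{QQ} = L³/(3EI) = 170.7/EI.
The prop prevents deflection at Q: R_Q = δ_0/δ_{QQ} = 13172/170.7 = 77.18 kN.
Moment equilibrium about P: M_P = Σ(load moments about P) − R_Q·L = 787.2 − 77.18×8 = 169.8 kN·m.

M_P = 169.8 kN·m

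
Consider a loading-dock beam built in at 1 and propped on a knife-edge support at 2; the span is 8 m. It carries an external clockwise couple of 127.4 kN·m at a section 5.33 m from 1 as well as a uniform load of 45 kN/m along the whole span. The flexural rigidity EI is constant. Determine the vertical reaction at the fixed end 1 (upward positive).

Release the roller at 2. Primary structure: cantilever fixed at 1.
Primary-structure tip deflection at 2 by superposition:
  clockwise couple 127.4 at a = 5.33: M₀a(2L − a)/(2EI) = 3623/EI
  UDL 45: wL⁴/(8EI) = 23040/EI
  δ_0 = 26663/EI
Flexibility coefficient — unit upward force at 2: δ_{22} = L³/(3EI) = 170.7/EI.
The prop prevents deflection at 2: R_2 = δ_0/δ_{22} = 26663/170.7 = 156.2 kN.
Vertical equilibrium: R_1 = ΣP − R_2 = 360 − 156.2 = 203.8 kN.

R_1 = 203.8 kN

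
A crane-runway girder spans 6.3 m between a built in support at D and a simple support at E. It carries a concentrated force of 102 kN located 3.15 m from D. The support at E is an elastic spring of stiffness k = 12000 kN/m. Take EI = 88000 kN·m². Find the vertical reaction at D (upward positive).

Remove the prop at E; the released (primary) structure is a cantilever built in at D.
Deflection at E on the released cantilever, summing each load's contribution:
  point load 102 at a = 3.15: Pa²(3L − a)/(6EI) = 2657/EI
Tip deflection under a unit load at E: L³/(3EI) = 83.35/EI.
With EI = 88000 kN·m²: δ_0 = 0.03019 m and δ_{EE} = 0.000947 m/kN.
Compatibility — the spring shortens by R_E/k under the reaction it provides: δ_0 − R_E·δ_{EE} = R_E/k. With 1/k = 0.000083 m/kN, R_E = δ_0 / (δ_{EE} + 1/k) = 0.03019 / (0.000947 + 0.000083) = 29.3 kN.
Vertical equilibrium: R_D = ΣP − R_E = 102 − 29.3 = 72.7 kN.

R_D = 72.7 kN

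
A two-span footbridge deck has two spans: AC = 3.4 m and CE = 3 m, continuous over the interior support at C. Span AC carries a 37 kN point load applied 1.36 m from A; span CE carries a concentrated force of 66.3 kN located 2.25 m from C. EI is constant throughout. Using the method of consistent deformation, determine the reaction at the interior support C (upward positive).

R_C = 45.28 kN

Insert a hinge at C; M_C is the redundant, and each span becomes simply supported.
Discontinuity in slope at C on the released structure — sum the simple-span end rotations:
  span AC: point load 37 at a = 1.36: Pab(L + a)/(6LEI) = 23.95/EI
  span CE: point load 66.3 at a = 2.25: Pab(L + b)/(6LEI) = 23.31/EI
  relative rotation θ_0 = (23.95 + 23.31)/EI = 47.26/EI
A unit hogging moment at C produces rotation L₁/(3EI) + L₂/(3EI) = 2.133/EI.
Slope continuity at C: θ_0 = M_C·2.133/EI, so M_C = 47.26/2.133 = 22.15 kN·m (hogging).
Span AC, ΣM about A with M_C applied at C: R_C^{AC}·3.4 = 50.32 + 22.15, so R_C^{AC} = 21.32 kN and R_A = 37 − 21.32 = 15.68 kN.
Span CE, ΣM about E: R_C^{CE}·3 = 49.73 + 22.15, so R_C^{CE} = 23.96 kN and R_E = 66.3 − 23.96 = 42.34 kN.
R_C = 21.32 + 23.96 = 45.28 kN.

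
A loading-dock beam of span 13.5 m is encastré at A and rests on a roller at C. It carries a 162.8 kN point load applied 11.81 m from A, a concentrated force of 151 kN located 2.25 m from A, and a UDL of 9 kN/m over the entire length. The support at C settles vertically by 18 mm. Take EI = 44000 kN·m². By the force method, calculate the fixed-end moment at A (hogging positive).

Release the roller at C. Primary structure: cantilever fixed at A.
Deflection at C on the released cantilever, summing each load's contribution:
  point load 162.8 at a = 11.81: Pa²(3L − a)/(6EI) = 108576/EI
  point load 151 at a = 2.25: Pa²(3L − a)/(6EI) = 4873/EI
  UDL 9: wL⁴/(8EI) = 37367/EI
  δ_0 = 150816/EI
Flexibility coefficient — unit upward force at C: δ_{CC} = L³/(3EI) = 820.1/EI.
With EI = 44000 kN·m²: δ_0 = 3.4276 m and δ_{CC} = 0.018639 m/kN.
Compatibility — the beam at C must follow the support down by 0.018 m: δ_0 − R_C·δ_{CC} = 0.018, so R_C = (3.4276 − 0.018)/0.018639 = 182.9 kN.
Moment equilibrium about A: M_A = Σ(load moments about A) − R_C·L = 3083 − 182.9×13.5 = 613 kN·m.

M_A = 613 kN·m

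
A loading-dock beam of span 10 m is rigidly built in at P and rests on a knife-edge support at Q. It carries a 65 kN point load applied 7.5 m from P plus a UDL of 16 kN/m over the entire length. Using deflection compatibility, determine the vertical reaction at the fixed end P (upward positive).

Remove the prop at Q; the released (primary) structure is a cantilever built in at P.
Primary-structure tip deflection at Q by superposition:
  point load 65 at a = 7.5: Pa²(3L − a)/(6EI) = 13711/EI
  UDL 16: wL⁴/(8EI) = 20000/EI
  δ_0 = 33711/EI
Tip deflection under a unit load at Q: L³/(3EI) = 333.3/EI.
Compatibility at Q: δ_0 − R_Q·δ_{QQ} = 0, so R_Q = 33711/333.3 = 101.1 kN.
Vertical equilibrium: R_P = ΣP − R_Q = 225 − 101.1 = 123.9 kN.

R_P = 123.9 kN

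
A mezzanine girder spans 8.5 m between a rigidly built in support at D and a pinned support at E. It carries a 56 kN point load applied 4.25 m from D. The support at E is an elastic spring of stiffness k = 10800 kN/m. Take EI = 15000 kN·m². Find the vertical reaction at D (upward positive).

Release the roller at E. Primary structure: cantilever fixed at D.
Deflection at E on the released cantilever, summing each load's contribution:
  point load 56 at a = 4.25: Pa²(3L − a)/(6EI) = 3582/EI
Flexibility coefficient — unit upward force at E: δ_{EE} = L³/(3EI) = 204.7/EI.
With EI = 15000 kN·m²: δ_0 = 0.23883 m and δ_{EE} = 0.013647 m/kN.
Compatibility — the spring shortens by R_E/k under the reaction it provides: δ_0 − R_E·δ_{EE} = R_E/k. With 1/k = 0.000093 m/kN, R_E = δ_0 / (δ_{EE} + 1/k) = 0.23883 / (0.013647 + 0.000093) = 17.38 kN.
Vertical equilibrium: R_D = ΣP − R_E = 56 − 17.38 = 38.62 kN.

R_D = 38.62 kN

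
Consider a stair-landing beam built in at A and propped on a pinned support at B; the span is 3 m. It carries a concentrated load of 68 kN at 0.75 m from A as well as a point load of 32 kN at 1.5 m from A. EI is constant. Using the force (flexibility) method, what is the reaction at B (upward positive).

R_B = 15.84 kN

Release the roller at B. Primary structure: cantilever fixed at A.
Deflection at B on the released cantilever, summing each load's contribution:
  point load 68 at a = 0.75: Pa²(3L − a)/(6EI) = 52.59/EI
  point load 32 at a = 1.5: Pa²(3L − a)/(6EI) = 90/EI
  δ_0 = 142.6/EI
Flexibility coefficient — unit upward force at B: δ_{BB} = L³/(3EI) = 9/EI.
Compatibility at B: δ_0 − R_B·δ_{BB} = 0, so R_B = 142.6/9 = 15.84 kN.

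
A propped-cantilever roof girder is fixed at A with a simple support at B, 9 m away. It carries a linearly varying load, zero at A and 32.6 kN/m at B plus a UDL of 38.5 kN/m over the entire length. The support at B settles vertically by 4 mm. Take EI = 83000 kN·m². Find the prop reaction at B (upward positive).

Release the roller at B. Primary structure: cantilever fixed at A.
Downward deflection at the released point B due to the loads:
  triangular load, peak 32.6 at the free end: 11w₀L⁴/(120EI) = 19606/EI
  UDL 38.5: wL⁴/(8EI) = 31575/EI
  δ_0 = 51181/EI
Tip deflection under a unit load at B: L³/(3EI) = 243/EI.
With EI = 83000 kN·m²: δ_0 = 0.61664 m and δ_{BB} = 0.002928 m/kN.
Compatibility — the beam at B must follow the support down by 0.004 m: δ_0 − R_B·δ_{BB} = 0.004, so R_B = (0.61664 − 0.004)/0.002928 = 209.3 kN.

R_B = 209.3 kN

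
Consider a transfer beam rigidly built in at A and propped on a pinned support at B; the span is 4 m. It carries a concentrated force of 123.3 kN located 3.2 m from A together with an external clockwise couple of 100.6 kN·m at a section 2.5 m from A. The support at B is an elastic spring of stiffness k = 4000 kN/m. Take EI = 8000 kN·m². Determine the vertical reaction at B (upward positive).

R_B = 109 kN

Release the roller at B. Primary structure: cantilever fixed at A.
Deflection at B on the released cantilever, summing each load's contribution:
  point load 123.3 at a = 3.2: Pa²(3L − a)/(6EI) = 1852/EI
  clockwise couple 100.6 at a = 2.5: M₀a(2L − a)/(2EI) = 691.6/EI
  δ_0 = 2543/EI
Tip deflection under a unit load at B: L³/(3EI) = 21.33/EI.
With EI = 8000 kN·m²: δ_0 = 0.31793 m and δ_{BB} = 0.002667 m/kN.
Compatibility — the spring shortens by R_B/k under the reaction it provides: δ_0 − R_B·δ_{BB} = R_B/k. With 1/k = 0.00025 m/kN, R_B = δ_0 / (δ_{BB} + 1/k) = 0.31793 / (0.002667 + 0.00025) = 109 kN.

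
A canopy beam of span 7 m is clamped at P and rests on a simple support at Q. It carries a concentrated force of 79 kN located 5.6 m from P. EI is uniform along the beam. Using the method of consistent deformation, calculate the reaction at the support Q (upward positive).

R_Q = 55.62 kN

Release the roller at Q. Primary structure: cantilever fixed at P.
Primary-structure tip deflection at Q by superposition:
  point load 79 at a = 5.6: Pa²(3L − a)/(6EI) = 6359/EI
Flexibility coefficient — unit upward force at Q: δ_{QQ} = L³/(3EI) = 114.3/EI.
Compatibility at Q: δ_0 − R_Q·δ_{QQ} = 0, so R_Q = 6359/114.3 = 55.62 kN.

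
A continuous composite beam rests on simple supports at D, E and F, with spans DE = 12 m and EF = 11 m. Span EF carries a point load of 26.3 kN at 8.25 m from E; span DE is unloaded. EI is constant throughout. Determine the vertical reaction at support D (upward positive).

Insert a hinge at E; M_E is the redundant, and each span becomes simply supported.
End slopes at the hinge E, treating each span as simply supported:
  span EF: point load 26.3 at a = 8.25: Pab(L + b)/(6LEI) = 124.3/EI
  relative rotation θ_0 = (0 + 124.3)/EI = 124.3/EI
A unit hogging moment at E produces rotation L₁/(3EI) + L₂/(3EI) = 7.667/EI.
Compatibility: M_E·(L₁+L₂)/(3EI) = θ_0, giving M_E = 16.21 kN·m (hogging).
Span DE, ΣM about D with M_E applied at E: R_E^{DE}·12 = 0 + 16.21, so R_E^{DE} = 1.351 kN and R_D = 0 − 1.351 = -1.351 kN.

R_D = -1.351 kN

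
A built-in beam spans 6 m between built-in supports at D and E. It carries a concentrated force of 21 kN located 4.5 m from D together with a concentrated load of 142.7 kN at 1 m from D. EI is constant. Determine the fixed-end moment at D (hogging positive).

Release both end moments; the primary structure is a simply-supported span DE with redundants M_D and M_E.
On the primary (simply-supported) span, the end slopes from the loading are:
  at D: point load 21 at a = 4.5: Pab(L + b)/(6LEI) = 29.53/EI
  at E: point load 21 at a = 4.5: Pab(L + a)/(6LEI) = 41.34/EI
  at D: point load 142.7 at a = 1: Pab(L + b)/(6LEI) = 218/EI
  at E: point load 142.7 at a = 1: Pab(L + a)/(6LEI) = 138.7/EI
  θ_D0 = 247.5/EI,  θ_E0 = 180.1/EI
Flexibility coefficients: a unit moment at one end gives L/(3EI) there and L/(6EI) at the far end, so f₁₁ = f₂₂ = 2/EI and f₁₂ = f₂₁ = 1/EI.
Compatibility — zero rotation at each built-in end:
  2 M_D + 1 M_E = 247.5
  1 M_D + 2 M_E = 180.1
Solving the pair gives M_D = 105 kN·m and M_E = 37.54 kN·m (hogging).

M_D = 105 kN·m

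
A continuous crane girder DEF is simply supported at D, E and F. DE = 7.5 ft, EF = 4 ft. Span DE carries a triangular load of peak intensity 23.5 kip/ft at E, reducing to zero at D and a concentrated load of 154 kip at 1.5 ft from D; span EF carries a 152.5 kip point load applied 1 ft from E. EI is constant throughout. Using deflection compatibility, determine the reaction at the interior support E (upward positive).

Take M_E as the redundant. Released structure: two simple spans DE and EF with a hinge at E.
Rotations at E on the released spans (each span's end-slope, ×1/EI):
  span DE: triangular load, peak 23.5: w₀L³/(45EI) = 220.3/EI
  span DE: point load 154 at a = 1.5: Pab(L + a)/(6LEI) = 277.2/EI
  span EF: point load 152.5 at a = 1: Pab(L + b)/(6LEI) = 133.4/EI
  relative rotation θ_0 = (497.5 + 133.4)/EI = 631/EI
A unit hogging moment at E produces rotation L₁/(3EI) + L₂/(3EI) = 3.833/EI.
Compatibility: M_E·(L₁+L₂)/(3EI) = θ_0, giving M_E = 164.6 kip·ft (hogging).
Span DE, ΣM about D with M_E applied at E: R_E^{DE}·7.5 = 671.6 + 164.6, so R_E^{DE} = 111.5 kip and R_D = 242.1 − 111.5 = 130.6 kip.
Span EF, ΣM about F: R_E^{EF}·4 = 457.5 + 164.6, so R_E^{EF} = 155.5 kip and R_F = 152.5 − 155.5 = -3.024 kip.
R_E = 111.5 + 155.5 = 267 kip.

R_E = 267 kip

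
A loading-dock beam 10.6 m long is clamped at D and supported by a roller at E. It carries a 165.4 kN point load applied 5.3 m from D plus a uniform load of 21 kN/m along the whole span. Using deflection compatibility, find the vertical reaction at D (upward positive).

R_D = 252.8 kN

Choose R_E as the redundant. The primary structure is the cantilever fixed at D.
Free-end deflection of the primary structure under the applied loading (downward +):
  point load 165.4 at a = 5.3: Pa²(3L − a)/(6EI) = 20520/EI
  UDL 21: wL⁴/(8EI) = 33140/EI
  δ_0 = 53660/EI
Flexibility coefficient — unit upward force at E: δ_{EE} = L³/(3EI) = 397/EI.
Compatibility at E: δ_0 − R_E·δ_{EE} = 0, so R_E = 53660/397 = 135.2 kN.
Vertical equilibrium: R_D = ΣP − R_E = 388 − 135.2 = 252.8 kN.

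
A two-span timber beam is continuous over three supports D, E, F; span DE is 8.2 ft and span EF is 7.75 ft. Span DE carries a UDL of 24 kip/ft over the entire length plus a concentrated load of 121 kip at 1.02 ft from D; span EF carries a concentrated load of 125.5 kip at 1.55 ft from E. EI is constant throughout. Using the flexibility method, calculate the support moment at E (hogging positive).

M_E = 203 kip·ft

Release continuity at E by inserting a hinge; the redundant is the internal moment M_E. The primary structure is two simply-supported spans DE and EF.
Rotations at E on the released spans (each span's end-slope, ×1/EI):
  span DE: UDL 24: wL³/(24EI) = 551.4/EI
  span DE: point load 121 at a = 1.02: Pab(L + a)/(6LEI) = 166.1/EI
  span EF: point load 125.5 at a = 1.55: Pab(L + b)/(6LEI) = 361.8/EI
  relative rotation θ_0 = (717.4 + 361.8)/EI = 1079/EI
A unit hogging moment at E produces rotation L₁/(3EI) + L₂/(3EI) = 5.317/EI.
Slope continuity at E: θ_0 = M_E·5.317/EI, so M_E = 1079/5.317 = 203 kip·ft (hogging).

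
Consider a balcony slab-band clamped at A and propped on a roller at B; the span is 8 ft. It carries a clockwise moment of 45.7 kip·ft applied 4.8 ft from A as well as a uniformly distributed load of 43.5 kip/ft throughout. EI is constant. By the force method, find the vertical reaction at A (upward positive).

R_A = 210.3 kip

Take the reaction at B as the redundant and release it; the primary structure is a cantilever fixed at A.
Primary-structure tip deflection at B by superposition:
  clockwise couple 45.7 at a = 4.8: M₀a(2L − a)/(2EI) = 1228/EI
  UDL 43.5: wL⁴/(8EI) = 22272/EI
  δ_0 = 23500/EI
Tip deflection under a unit load at B: L³/(3EI) = 170.7/EI.
Compatibility at B: δ_0 − R_B·δ_{BB} = 0, so R_B = 23500/170.7 = 137.7 kip.
Vertical equilibrium: R_A = ΣP − R_B = 348 − 137.7 = 210.3 kip.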